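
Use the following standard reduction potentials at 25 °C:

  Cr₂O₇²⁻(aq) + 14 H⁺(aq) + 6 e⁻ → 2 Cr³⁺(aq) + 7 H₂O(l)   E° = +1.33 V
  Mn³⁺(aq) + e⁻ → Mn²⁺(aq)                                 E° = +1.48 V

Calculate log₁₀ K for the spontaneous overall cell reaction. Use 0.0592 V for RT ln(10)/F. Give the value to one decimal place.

Cathode: Mn³⁺/Mn²⁺; anode: Cr₂O₇²⁻/Cr³⁺. E°cell = +0.15 V, n = 6.
log K = nE°cell / 0.0592 = (6)(+0.15) / 0.0592 = 15.2.

15.2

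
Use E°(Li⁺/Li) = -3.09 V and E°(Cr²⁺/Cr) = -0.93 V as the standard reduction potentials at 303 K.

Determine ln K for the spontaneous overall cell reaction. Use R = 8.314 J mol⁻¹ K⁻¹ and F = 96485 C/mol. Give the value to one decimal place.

165.5

Cathode: Cr²⁺/Cr; anode: Li⁺/Li. E°cell = (-0.93) − (-3.09) = +2.16 V, with n = 2.
ΔG° = −nFE° = −RT ln K, so ln K = nFE°/(RT) = (2)(96485)(+2.16) / ((8.314)(303)) = 165.459.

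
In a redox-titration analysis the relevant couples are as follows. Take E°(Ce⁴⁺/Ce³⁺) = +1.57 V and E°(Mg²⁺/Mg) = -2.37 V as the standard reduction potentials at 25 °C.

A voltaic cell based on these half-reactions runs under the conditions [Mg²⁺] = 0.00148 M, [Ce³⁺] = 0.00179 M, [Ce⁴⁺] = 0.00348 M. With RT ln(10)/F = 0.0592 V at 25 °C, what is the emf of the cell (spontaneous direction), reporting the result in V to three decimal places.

Ce⁴⁺/Ce³⁺ is the cathode (higher E°), Mg²⁺/Mg the anode: E°cell = +1.57 − (-2.37) = +3.94 V, n = 2.
Overall: 2 Ce⁴⁺(aq) + Mg(s) → 2 Ce³⁺(aq) + Mg²⁺(aq)
Q = [Ce³⁺]^2·[Mg²⁺] / ([Ce⁴⁺]^2); log Q = -3.407.
E = E° − (0.0592/n) log Q = +3.94 − (0.0592/2)(-3.407) = +4.041 V.

+4.041 V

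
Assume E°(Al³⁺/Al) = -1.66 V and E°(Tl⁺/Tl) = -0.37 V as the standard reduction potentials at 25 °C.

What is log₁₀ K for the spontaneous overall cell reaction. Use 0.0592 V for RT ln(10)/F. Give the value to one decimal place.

65.4

Cathode: Tl⁺/Tl; anode: Al³⁺/Al. E°cell = +1.29 V, n = 3.
log K = nE°cell / 0.0592 = (3)(+1.29) / 0.0592 = 65.4.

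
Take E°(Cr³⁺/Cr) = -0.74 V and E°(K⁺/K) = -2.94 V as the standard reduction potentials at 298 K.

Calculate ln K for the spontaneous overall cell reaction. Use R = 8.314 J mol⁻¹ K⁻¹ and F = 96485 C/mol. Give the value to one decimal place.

Cathode: Cr³⁺/Cr; anode: K⁺/K. E°cell = (-0.74) − (-2.94) = +2.20 V, with n = 3.
ΔG° = −nFE° = −RT ln K, so ln K = nFE°/(RT) = (3)(96485)(+2.20) / ((8.314)(298)) = 257.026.

257.0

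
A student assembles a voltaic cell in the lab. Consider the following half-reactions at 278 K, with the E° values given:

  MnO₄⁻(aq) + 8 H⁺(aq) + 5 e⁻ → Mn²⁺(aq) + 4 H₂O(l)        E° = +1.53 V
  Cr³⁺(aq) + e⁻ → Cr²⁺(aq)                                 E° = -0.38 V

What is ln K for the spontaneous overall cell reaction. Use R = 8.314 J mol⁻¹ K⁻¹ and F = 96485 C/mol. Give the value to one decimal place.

Cathode: MnO₄⁻/Mn²⁺; anode: Cr³⁺/Cr²⁺. E°cell = (+1.53) − (-0.38) = +1.91 V, with n = 5.
ΔG° = −nFE° = −RT ln K, so ln K = nFE°/(RT) = (5)(96485)(+1.91) / ((8.314)(278)) = 398.665.

398.7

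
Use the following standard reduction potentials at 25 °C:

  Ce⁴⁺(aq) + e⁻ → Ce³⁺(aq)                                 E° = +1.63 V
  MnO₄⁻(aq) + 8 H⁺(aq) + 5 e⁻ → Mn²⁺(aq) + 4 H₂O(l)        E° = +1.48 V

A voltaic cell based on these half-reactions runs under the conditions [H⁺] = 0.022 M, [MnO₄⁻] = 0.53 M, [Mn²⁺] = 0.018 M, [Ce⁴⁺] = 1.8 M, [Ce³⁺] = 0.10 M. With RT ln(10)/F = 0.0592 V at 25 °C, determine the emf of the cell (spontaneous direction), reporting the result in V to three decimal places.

+0.364 V

Ce⁴⁺/Ce³⁺ is the cathode (higher E°), MnO₄⁻/Mn²⁺ the anode: E°cell = +1.63 − (+1.48) = +0.15 V, n = 5.
Overall: 5 Ce⁴⁺(aq) + Mn²⁺(aq) + 4 H₂O(l) → 5 Ce³⁺(aq) + MnO₄⁻(aq) + 8 H⁺(aq)
Q = [Ce³⁺]^5·[MnO₄⁻]·[H⁺]^8 / ([Ce⁴⁺]^5·[Mn²⁺]); log Q = -18.068.
E = E° − (0.0592/n) log Q = +0.15 − (0.0592/5)(-18.068) = +0.364 V.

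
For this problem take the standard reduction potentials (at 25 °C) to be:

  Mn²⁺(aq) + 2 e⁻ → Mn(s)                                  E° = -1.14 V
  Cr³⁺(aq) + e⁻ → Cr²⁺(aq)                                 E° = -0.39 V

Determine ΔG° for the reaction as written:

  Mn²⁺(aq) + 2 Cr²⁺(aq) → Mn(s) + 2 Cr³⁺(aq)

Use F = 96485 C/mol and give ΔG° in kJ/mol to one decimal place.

+144.7 kJ/mol

As written, Mn²⁺/Mn is reduced (cathode) and Cr³⁺/Cr²⁺ is oxidised (anode), so E°cell = (-1.14) − (-0.39) = -0.75 V.
Balancing electrons gives n = 2.
ΔG° = −nFE° = −(2)(96485)(-0.75) = 144,728 J = +144.7 kJ/mol.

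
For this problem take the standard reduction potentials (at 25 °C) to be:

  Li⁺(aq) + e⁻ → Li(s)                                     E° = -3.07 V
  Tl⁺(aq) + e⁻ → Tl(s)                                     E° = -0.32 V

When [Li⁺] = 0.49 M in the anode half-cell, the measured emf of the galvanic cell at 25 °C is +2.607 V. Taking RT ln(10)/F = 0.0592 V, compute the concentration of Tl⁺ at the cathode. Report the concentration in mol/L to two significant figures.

Tl⁺/Tl is the cathode, Li⁺/Li the anode: E°cell = +2.75 V, n = 1.
Overall reaction: Tl⁺(aq) + Li(s) → Tl(s) + Li⁺(aq); Q = [Li⁺]^1/[Tl⁺]^1.
From E = E° − (0.0592/n) log Q: log Q = (E° − E)·n/0.0592 = (+2.75 − (+2.607))·1/0.0592 = 2.4155.
So 1·log[Tl⁺] = 1·log(0.49) − log Q = -0.3098 − (2.4155) = -2.7253; [Tl⁺] = 10^(-2.7253) ≈ 0.0019 M.

0.0019 M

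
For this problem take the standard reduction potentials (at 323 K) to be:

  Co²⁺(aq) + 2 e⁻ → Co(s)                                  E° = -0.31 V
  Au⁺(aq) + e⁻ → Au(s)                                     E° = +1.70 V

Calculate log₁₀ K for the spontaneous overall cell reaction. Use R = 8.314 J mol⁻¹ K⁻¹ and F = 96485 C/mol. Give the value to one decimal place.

62.7

Cathode: Au⁺/Au; anode: Co²⁺/Co. E°cell = (+1.70) − (-0.31) = +2.01 V, with n = 2.
ΔG° = −nFE° = −RT ln K, so ln K = nFE°/(RT) = (2)(96485)(+2.01) / ((8.314)(323)) = 144.435.
log₁₀ K = 144.435 / ln 10 = 62.7.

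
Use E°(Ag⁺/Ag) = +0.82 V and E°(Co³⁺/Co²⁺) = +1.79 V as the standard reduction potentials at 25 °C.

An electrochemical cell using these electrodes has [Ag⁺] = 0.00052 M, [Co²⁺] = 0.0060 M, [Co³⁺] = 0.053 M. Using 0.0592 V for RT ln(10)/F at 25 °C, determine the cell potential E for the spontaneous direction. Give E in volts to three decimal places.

Co³⁺/Co²⁺ is the cathode (higher E°), Ag⁺/Ag the anode: E°cell = +1.79 − (+0.82) = +0.97 V, n = 1.
Overall: Co³⁺(aq) + Ag(s) → Co²⁺(aq) + Ag⁺(aq)
Q = [Co²⁺]·[Ag⁺] / ([Co³⁺]); log Q = -4.230.
E = E° − (0.0592/n) log Q = +0.97 − (0.0592/1)(-4.230) = +1.220 V.

+1.220 V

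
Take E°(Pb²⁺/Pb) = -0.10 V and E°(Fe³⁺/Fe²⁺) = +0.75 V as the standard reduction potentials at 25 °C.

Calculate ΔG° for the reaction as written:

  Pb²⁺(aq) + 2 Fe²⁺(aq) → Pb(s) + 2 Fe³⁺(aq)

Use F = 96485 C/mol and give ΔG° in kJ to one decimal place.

As written, Pb²⁺/Pb is reduced (cathode) and Fe³⁺/Fe²⁺ is oxidised (anode), so E°cell = (-0.10) − (+0.75) = -0.85 V.
Balancing electrons gives n = 2.
ΔG° = −nFE° = −(2)(96485)(-0.85) = 164,024 J = +164.0 kJ.

+164.0 kJ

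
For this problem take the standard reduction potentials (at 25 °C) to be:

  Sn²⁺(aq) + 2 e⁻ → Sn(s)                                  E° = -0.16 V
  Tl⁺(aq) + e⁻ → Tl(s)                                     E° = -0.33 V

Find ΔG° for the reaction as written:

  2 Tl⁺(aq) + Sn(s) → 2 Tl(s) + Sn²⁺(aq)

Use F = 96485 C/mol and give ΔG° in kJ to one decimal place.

As written, Tl⁺/Tl is reduced (cathode) and Sn²⁺/Sn is oxidised (anode), so E°cell = (-0.33) − (-0.16) = -0.17 V.
Balancing electrons gives n = 2.
ΔG° = −nFE° = −(2)(96485)(-0.17) = 32,805 J = +32.8 kJ.

+32.8 kJ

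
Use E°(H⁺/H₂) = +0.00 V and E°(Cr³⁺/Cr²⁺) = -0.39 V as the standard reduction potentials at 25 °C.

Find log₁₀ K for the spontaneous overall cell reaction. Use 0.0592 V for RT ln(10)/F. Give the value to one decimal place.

13.2

Cathode: H⁺/H₂; anode: Cr³⁺/Cr²⁺. E°cell = +0.39 V, n = 2.
log K = nE°cell / 0.0592 = (2)(+0.39) / 0.0592 = 13.2.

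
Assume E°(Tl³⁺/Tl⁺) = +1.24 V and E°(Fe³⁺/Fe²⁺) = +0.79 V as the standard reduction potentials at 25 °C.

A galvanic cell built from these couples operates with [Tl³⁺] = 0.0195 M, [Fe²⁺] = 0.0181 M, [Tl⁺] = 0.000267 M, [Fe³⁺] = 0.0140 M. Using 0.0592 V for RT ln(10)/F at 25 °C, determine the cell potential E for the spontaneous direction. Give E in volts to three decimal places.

Tl³⁺/Tl⁺ is the cathode (higher E°), Fe³⁺/Fe²⁺ the anode: E°cell = +1.24 − (+0.79) = +0.45 V, n = 2.
Overall: Tl³⁺(aq) + 2 Fe²⁺(aq) → Tl⁺(aq) + 2 Fe³⁺(aq)
Q = [Tl⁺]·[Fe³⁺]^2 / ([Tl³⁺]·[Fe²⁺]^2); log Q = -2.087.
E = E° − (0.0592/n) log Q = +0.45 − (0.0592/2)(-2.087) = +0.512 V.

+0.512 V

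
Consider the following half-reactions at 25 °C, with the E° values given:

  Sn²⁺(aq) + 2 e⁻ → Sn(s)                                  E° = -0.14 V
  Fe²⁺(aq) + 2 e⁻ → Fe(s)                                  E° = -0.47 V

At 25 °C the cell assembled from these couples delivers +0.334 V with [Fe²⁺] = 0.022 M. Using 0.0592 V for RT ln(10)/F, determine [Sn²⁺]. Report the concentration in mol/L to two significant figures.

0.030 M

Sn²⁺/Sn is the cathode, Fe²⁺/Fe the anode: E°cell = +0.33 V, n = 2.
Overall reaction: Sn²⁺(aq) + Fe(s) → Sn(s) + Fe²⁺(aq); Q = [Fe²⁺]^1/[Sn²⁺]^1.
From E = E° − (0.0592/n) log Q: log Q = (E° − E)·n/0.0592 = (+0.33 − (+0.334))·2/0.0592 = -0.1351.
So 1·log[Sn²⁺] = 1·log(0.022) − log Q = -1.6576 − (-0.1351) = -1.5225; [Sn²⁺] = 10^(-1.5225) ≈ 0.030 M.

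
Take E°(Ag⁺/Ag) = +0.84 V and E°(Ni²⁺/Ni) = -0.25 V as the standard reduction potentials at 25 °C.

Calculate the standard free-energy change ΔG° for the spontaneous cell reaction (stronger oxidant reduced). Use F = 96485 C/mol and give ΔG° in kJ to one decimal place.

Ag⁺/Ag (E° = +0.84 V) is the cathode; Ni²⁺/Ni (E° = -0.25 V) is the anode, so E°cell = +1.09 V.
Balancing electrons gives n = 2 (lcm of 1 and 2).
ΔG° = −nFE° = −(2)(96485)(+1.09) = -210,337 J = -210.3 kJ.

-210.3 kJ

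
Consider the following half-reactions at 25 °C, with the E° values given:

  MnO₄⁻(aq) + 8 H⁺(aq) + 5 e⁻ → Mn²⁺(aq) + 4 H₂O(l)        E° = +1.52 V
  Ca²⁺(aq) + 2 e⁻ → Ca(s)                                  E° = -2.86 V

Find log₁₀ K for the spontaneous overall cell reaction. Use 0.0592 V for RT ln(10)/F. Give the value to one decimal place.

Cathode: MnO₄⁻/Mn²⁺; anode: Ca²⁺/Ca. E°cell = +4.38 V, n = 10.
log K = nE°cell / 0.0592 = (10)(+4.38) / 0.0592 = 739.9.

739.9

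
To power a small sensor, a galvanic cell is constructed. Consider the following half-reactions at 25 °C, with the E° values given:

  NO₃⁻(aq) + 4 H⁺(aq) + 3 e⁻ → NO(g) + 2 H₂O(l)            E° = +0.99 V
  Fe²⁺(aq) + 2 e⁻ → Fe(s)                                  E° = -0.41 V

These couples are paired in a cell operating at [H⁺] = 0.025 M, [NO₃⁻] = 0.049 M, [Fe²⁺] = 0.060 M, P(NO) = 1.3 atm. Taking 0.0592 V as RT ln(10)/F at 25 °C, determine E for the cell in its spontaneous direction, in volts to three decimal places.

+1.282 V

NO₃⁻/NO is the cathode (higher E°), Fe²⁺/Fe the anode: E°cell = +0.99 − (-0.41) = +1.40 V, n = 6.
Overall: 2 NO₃⁻(aq) + 8 H⁺(aq) + 3 Fe(s) → 2 NO(g) + 4 H₂O(l) + 3 Fe²⁺(aq)
Q = P(NO)^2·[Fe²⁺]^3 / ([NO₃⁻]^2·[H⁺]^8); log Q = 11.998.
E = E° − (0.0592/n) log Q = +1.40 − (0.0592/6)(11.998) = +1.282 V.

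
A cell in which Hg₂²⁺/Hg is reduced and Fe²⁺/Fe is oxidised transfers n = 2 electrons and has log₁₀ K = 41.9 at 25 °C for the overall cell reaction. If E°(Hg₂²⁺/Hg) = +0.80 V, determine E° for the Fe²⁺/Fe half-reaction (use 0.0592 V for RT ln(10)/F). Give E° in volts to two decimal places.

-0.44 V

E°cell = (0.0592/n)·log K = (0.0592/2)(41.9) = +1.240 V.
Since Hg₂²⁺/Hg is the cathode and Fe²⁺/Fe the anode, E°cell = E°(Hg₂²⁺/Hg) − E°(Fe²⁺/Fe).
So E°(Fe²⁺/Fe) = E°(Hg₂²⁺/Hg) − E°cell = (+0.80) − (+1.240) = -0.44 V.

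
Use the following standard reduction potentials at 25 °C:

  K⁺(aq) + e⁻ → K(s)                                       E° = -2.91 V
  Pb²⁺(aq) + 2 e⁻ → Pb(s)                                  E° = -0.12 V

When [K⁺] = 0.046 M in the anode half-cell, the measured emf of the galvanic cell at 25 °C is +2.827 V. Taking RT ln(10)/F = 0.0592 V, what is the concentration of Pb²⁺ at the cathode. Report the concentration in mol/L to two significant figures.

Pb²⁺/Pb is the cathode, K⁺/K the anode: E°cell = +2.79 V, n = 2.
Overall reaction: Pb²⁺(aq) + 2 K(s) → Pb(s) + 2 K⁺(aq); Q = [K⁺]^2/[Pb²⁺]^1.
From E = E° − (0.0592/n) log Q: log Q = (E° − E)·n/0.0592 = (+2.79 − (+2.827))·2/0.0592 = -1.2500.
So 1·log[Pb²⁺] = 2·log(0.046) − log Q = -2.6745 − (-1.2500) = -1.4245; [Pb²⁺] = 10^(-1.4245) ≈ 0.038 M.

0.038 M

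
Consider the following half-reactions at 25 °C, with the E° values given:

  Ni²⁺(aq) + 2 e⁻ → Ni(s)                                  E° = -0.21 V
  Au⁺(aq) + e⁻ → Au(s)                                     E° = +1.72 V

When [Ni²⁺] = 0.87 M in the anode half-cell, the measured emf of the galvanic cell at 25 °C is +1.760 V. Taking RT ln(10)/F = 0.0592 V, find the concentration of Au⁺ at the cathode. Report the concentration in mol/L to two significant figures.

Au⁺/Au is the cathode, Ni²⁺/Ni the anode: E°cell = +1.93 V, n = 2.
Overall reaction: 2 Au⁺(aq) + Ni(s) → 2 Au(s) + Ni²⁺(aq); Q = [Ni²⁺]^1/[Au⁺]^2.
From E = E° − (0.0592/n) log Q: log Q = (E° − E)·n/0.0592 = (+1.93 − (+1.760))·2/0.0592 = 5.7432.
So 2·log[Au⁺] = 1·log(0.87) − log Q = -0.0605 − (5.7432) = -5.8037; log[Au⁺] = -5.8037 / 2 = -2.9019; [Au⁺] = 10^(-2.9019) ≈ 0.0013 M.

0.0013 M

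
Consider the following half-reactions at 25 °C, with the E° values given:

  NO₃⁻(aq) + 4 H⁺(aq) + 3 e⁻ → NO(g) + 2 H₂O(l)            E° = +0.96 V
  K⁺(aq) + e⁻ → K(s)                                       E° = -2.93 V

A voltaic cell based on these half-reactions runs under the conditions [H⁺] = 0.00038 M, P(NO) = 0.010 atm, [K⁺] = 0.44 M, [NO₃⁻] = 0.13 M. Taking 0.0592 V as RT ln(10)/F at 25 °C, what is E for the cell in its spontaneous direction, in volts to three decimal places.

NO₃⁻/NO is the cathode (higher E°), K⁺/K the anode: E°cell = +0.96 − (-2.93) = +3.89 V, n = 3.
Overall: NO₃⁻(aq) + 4 H⁺(aq) + 3 K(s) → NO(g) + 2 H₂O(l) + 3 K⁺(aq)
Q = P(NO)·[K⁺]^3 / ([NO₃⁻]·[H⁺]^4); log Q = 11.497.
E = E° − (0.0592/n) log Q = +3.89 − (0.0592/3)(11.497) = +3.663 V.

+3.663 V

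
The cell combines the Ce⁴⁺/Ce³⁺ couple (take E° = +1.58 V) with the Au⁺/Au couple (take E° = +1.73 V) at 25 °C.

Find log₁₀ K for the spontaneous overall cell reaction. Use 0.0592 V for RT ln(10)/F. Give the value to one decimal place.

2.5

Cathode: Au⁺/Au; anode: Ce⁴⁺/Ce³⁺. E°cell = +0.15 V, n = 1.
log K = nE°cell / 0.0592 = (1)(+0.15) / 0.0592 = 2.5.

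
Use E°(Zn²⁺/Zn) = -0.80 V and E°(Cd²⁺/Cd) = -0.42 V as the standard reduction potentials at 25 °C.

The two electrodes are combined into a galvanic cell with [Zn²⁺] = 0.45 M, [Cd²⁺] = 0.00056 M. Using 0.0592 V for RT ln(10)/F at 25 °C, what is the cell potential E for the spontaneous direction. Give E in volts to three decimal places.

Cd²⁺/Cd is the cathode (higher E°), Zn²⁺/Zn the anode: E°cell = -0.42 − (-0.80) = +0.38 V, n = 2.
Overall: Cd²⁺(aq) + Zn(s) → Cd(s) + Zn²⁺(aq)
Q = [Zn²⁺] / ([Cd²⁺]); log Q = 2.905.
E = E° − (0.0592/n) log Q = +0.38 − (0.0592/2)(2.905) = +0.294 V.

+0.294 V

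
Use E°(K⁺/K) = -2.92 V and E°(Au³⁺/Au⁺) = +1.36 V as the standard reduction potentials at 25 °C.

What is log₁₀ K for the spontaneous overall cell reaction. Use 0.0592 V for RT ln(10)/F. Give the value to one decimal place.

Cathode: Au³⁺/Au⁺; anode: K⁺/K. E°cell = +4.28 V, n = 2.
log K = nE°cell / 0.0592 = (2)(+4.28) / 0.0592 = 144.6.

144.6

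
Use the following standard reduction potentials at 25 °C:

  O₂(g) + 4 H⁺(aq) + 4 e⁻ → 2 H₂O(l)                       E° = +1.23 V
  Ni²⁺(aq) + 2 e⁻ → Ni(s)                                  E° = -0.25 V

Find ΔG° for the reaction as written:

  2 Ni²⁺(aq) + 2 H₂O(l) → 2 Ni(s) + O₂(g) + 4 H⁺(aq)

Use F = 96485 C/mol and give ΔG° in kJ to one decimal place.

As written, Ni²⁺/Ni is reduced (cathode) and O₂/H₂O is oxidised (anode), so E°cell = (-0.25) − (+1.23) = -1.48 V.
Balancing electrons gives n = 4.
ΔG° = −nFE° = −(4)(96485)(-1.48) = 571,191 J = +571.2 kJ.

+571.2 kJ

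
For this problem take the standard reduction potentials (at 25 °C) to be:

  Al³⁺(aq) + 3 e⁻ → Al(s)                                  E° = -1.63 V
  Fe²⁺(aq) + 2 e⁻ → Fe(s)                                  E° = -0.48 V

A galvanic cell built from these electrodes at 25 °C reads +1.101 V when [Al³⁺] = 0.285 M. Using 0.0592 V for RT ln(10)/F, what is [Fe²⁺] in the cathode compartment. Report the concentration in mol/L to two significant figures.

Fe²⁺/Fe is the cathode, Al³⁺/Al the anode: E°cell = +1.15 V, n = 6.
Overall reaction: 3 Fe²⁺(aq) + 2 Al(s) → 3 Fe(s) + 2 Al³⁺(aq); Q = [Al³⁺]^2/[Fe²⁺]^3.
From E = E° − (0.0592/n) log Q: log Q = (E° − E)·n/0.0592 = (+1.15 − (+1.101))·6/0.0592 = 4.9662.
So 3·log[Fe²⁺] = 2·log(0.285) − log Q = -1.0903 − (4.9662) = -6.0565; log[Fe²⁺] = -6.0565 / 3 = -2.0188; [Fe²⁺] = 10^(-2.0188) ≈ 0.0096 M.

0.0096 M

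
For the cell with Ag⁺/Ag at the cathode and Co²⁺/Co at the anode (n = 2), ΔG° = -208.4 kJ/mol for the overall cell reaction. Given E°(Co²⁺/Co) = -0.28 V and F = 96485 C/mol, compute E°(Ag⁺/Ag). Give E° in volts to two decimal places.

E°cell = −ΔG°/(nF) = −(-208.4×10³)/((2)(96485)) = +1.080 V.
Since Ag⁺/Ag is the cathode and Co²⁺/Co the anode, E°cell = E°(Ag⁺/Ag) − E°(Co²⁺/Co).
So E°(Ag⁺/Ag) = E°cell + E°(Co²⁺/Co) = +1.080 + (-0.28) = +0.80 V.

+0.80 V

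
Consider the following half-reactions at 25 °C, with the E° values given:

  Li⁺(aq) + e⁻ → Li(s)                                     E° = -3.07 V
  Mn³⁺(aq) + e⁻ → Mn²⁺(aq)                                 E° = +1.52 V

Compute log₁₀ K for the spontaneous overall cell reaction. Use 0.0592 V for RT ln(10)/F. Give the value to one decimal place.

77.5

Cathode: Mn³⁺/Mn²⁺; anode: Li⁺/Li. E°cell = +4.59 V, n = 1.
log K = nE°cell / 0.0592 = (1)(+4.59) / 0.0592 = 77.5.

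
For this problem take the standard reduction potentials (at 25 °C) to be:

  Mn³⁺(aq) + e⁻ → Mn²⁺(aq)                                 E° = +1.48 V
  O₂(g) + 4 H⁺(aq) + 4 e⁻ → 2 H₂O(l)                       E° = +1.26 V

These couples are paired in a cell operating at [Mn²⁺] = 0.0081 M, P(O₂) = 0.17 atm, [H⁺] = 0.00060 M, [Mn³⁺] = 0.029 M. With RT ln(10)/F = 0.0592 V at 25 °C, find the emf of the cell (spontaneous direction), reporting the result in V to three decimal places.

Mn³⁺/Mn²⁺ is the cathode (higher E°), O₂/H₂O the anode: E°cell = +1.48 − (+1.26) = +0.22 V, n = 4.
Overall: 4 Mn³⁺(aq) + 2 H₂O(l) → 4 Mn²⁺(aq) + O₂(g) + 4 H⁺(aq)
Q = [Mn²⁺]^4·P(O₂)·[H⁺]^4 / ([Mn³⁺]^4); log Q = -15.873.
E = E° − (0.0592/n) log Q = +0.22 − (0.0592/4)(-15.873) = +0.455 V.

+0.455 V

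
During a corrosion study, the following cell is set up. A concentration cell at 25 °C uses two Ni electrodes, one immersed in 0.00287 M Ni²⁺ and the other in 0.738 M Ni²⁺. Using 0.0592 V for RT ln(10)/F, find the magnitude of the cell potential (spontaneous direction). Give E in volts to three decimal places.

+0.071 V

For a concentration cell E°cell = 0. The 0.738 M side is the cathode (reduction is favoured where [Ni²⁺] is higher).
With n = 2, E = −(0.0592/2) log([Ni²⁺]ₐₙ/[Ni²⁺]꜀ₐₜ) = −(0.0592/2) log(0.00287/0.738) = −(0.0592/2)(-2.410) = +0.071 V.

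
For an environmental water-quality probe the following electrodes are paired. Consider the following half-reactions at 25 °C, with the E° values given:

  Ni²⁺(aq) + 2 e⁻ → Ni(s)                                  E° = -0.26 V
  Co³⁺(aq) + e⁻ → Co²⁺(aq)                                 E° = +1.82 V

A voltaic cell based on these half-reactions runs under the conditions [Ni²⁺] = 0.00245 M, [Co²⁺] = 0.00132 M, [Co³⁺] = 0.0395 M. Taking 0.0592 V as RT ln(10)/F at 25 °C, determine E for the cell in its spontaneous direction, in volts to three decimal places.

Co³⁺/Co²⁺ is the cathode (higher E°), Ni²⁺/Ni the anode: E°cell = +1.82 − (-0.26) = +2.08 V, n = 2.
Overall: 2 Co³⁺(aq) + Ni(s) → 2 Co²⁺(aq) + Ni²⁺(aq)
Q = [Co²⁺]^2·[Ni²⁺] / ([Co³⁺]^2); log Q = -5.563.
E = E° − (0.0592/n) log Q = +2.08 − (0.0592/2)(-5.563) = +2.245 V.

+2.245 V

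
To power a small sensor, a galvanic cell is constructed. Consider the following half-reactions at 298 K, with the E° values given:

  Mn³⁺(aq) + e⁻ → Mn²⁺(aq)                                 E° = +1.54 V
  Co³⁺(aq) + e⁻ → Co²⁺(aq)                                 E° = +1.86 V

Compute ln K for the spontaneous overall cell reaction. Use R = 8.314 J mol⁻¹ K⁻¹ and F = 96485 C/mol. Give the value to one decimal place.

Cathode: Co³⁺/Co²⁺; anode: Mn³⁺/Mn²⁺. E°cell = (+1.86) − (+1.54) = +0.32 V, with n = 1.
ΔG° = −nFE° = −RT ln K, so ln K = nFE°/(RT) = (1)(96485)(+0.32) / ((8.314)(298)) = 12.462.

12.5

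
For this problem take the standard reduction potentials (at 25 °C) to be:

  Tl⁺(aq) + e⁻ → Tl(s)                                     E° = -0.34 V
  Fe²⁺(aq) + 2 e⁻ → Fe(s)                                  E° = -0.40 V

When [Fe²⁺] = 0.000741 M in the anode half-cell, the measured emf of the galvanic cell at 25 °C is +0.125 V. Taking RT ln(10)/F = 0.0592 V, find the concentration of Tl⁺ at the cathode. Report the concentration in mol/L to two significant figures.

Tl⁺/Tl is the cathode, Fe²⁺/Fe the anode: E°cell = +0.06 V, n = 2.
Overall reaction: 2 Tl⁺(aq) + Fe(s) → 2 Tl(s) + Fe²⁺(aq); Q = [Fe²⁺]^1/[Tl⁺]^2.
From E = E° − (0.0592/n) log Q: log Q = (E° − E)·n/0.0592 = (+0.06 − (+0.125))·2/0.0592 = -2.1959.
So 2·log[Tl⁺] = 1·log(0.000741) − log Q = -3.1302 − (-2.1959) = -0.9343; log[Tl⁺] = -0.9343 / 2 = -0.4672; [Tl⁺] = 10^(-0.4672) ≈ 0.34 M.

0.34 M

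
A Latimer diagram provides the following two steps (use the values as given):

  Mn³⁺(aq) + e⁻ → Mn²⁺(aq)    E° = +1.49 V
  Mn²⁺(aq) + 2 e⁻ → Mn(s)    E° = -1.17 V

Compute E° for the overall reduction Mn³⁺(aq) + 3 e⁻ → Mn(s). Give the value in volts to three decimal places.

Standard free energies of sequential steps add: ΔG°₃ = ΔG°₁ + ΔG°₂, so n₃E°₃ = n₁E°₁ + n₂E°₂.
E°₃ = (1×+1.49 + 2×-1.17) / 3 = (-0.850) / 3 = -0.283 V.

-0.283 V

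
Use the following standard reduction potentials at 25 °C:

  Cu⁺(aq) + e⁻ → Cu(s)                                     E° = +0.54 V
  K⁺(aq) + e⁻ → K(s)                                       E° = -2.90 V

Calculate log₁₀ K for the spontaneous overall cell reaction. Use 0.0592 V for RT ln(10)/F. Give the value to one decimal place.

Cathode: Cu⁺/Cu; anode: K⁺/K. E°cell = +3.44 V, n = 1.
log K = nE°cell / 0.0592 = (1)(+3.44) / 0.0592 = 58.1.

58.1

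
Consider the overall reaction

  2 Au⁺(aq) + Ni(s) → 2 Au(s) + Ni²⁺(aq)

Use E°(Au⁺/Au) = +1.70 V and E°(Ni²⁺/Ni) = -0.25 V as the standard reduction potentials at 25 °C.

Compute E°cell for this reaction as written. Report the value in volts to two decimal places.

+1.95 V

The Au⁺/Au couple has the higher reduction potential, so it is the cathode; Ni²⁺/Ni is oxidised at the anode.
E°cell = E°(cathode) − E°(anode) = (+1.70) − (-0.25) = +1.95 V.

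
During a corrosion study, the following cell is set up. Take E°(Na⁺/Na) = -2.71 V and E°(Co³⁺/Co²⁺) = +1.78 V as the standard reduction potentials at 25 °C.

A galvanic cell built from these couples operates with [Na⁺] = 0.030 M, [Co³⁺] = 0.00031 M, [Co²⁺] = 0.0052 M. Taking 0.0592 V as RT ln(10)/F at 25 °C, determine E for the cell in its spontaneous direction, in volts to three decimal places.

Co³⁺/Co²⁺ is the cathode (higher E°), Na⁺/Na the anode: E°cell = +1.78 − (-2.71) = +4.49 V, n = 1.
Overall: Co³⁺(aq) + Na(s) → Co²⁺(aq) + Na⁺(aq)
Q = [Co²⁺]·[Na⁺] / ([Co³⁺]); log Q = -0.298.
E = E° − (0.0592/n) log Q = +4.49 − (0.0592/1)(-0.298) = +4.508 V.

+4.508 V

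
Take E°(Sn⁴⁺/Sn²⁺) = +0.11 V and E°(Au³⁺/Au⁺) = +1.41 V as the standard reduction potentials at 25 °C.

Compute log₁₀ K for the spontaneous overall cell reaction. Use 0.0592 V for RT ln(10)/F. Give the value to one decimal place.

43.9

Cathode: Au³⁺/Au⁺; anode: Sn⁴⁺/Sn²⁺. E°cell = +1.30 V, n = 2.
log K = nE°cell / 0.0592 = (2)(+1.30) / 0.0592 = 43.9.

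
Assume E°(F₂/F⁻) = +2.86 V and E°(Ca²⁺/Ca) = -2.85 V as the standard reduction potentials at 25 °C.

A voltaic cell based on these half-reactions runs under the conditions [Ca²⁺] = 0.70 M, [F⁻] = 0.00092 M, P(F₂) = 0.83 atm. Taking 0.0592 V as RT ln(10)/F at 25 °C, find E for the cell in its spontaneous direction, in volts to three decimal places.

+5.892 V

F₂/F⁻ is the cathode (higher E°), Ca²⁺/Ca the anode: E°cell = +2.86 − (-2.85) = +5.71 V, n = 2.
Overall: F₂(g) + Ca(s) → 2 F⁻(aq) + Ca²⁺(aq)
Q = [F⁻]^2·[Ca²⁺] / (P(F₂)); log Q = -6.146.
E = E° − (0.0592/n) log Q = +5.71 − (0.0592/2)(-6.146) = +5.892 V.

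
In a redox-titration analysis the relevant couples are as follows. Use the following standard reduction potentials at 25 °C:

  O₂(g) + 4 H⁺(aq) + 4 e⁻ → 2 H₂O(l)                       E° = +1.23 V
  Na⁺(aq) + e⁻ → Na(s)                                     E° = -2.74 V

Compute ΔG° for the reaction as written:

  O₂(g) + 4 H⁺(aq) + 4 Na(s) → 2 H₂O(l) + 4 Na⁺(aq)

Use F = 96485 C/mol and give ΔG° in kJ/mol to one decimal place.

-1532.2 kJ/mol

As written, O₂/H₂O is reduced (cathode) and Na⁺/Na is oxidised (anode), so E°cell = (+1.23) − (-2.74) = +3.97 V.
Balancing electrons gives n = 4.
ΔG° = −nFE° = −(4)(96485)(+3.97) = -1,532,182 J = -1532.2 kJ/mol.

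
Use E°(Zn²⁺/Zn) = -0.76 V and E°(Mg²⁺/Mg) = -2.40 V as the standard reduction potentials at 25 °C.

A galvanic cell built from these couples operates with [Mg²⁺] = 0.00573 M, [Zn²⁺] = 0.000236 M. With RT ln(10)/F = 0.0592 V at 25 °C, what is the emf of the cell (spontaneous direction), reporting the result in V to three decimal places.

+1.599 V

Zn²⁺/Zn is the cathode (higher E°), Mg²⁺/Mg the anode: E°cell = -0.76 − (-2.40) = +1.64 V, n = 2.
Overall: Zn²⁺(aq) + Mg(s) → Zn(s) + Mg²⁺(aq)
Q = [Mg²⁺] / ([Zn²⁺]); log Q = 1.385.
E = E° − (0.0592/n) log Q = +1.64 − (0.0592/2)(1.385) = +1.599 V.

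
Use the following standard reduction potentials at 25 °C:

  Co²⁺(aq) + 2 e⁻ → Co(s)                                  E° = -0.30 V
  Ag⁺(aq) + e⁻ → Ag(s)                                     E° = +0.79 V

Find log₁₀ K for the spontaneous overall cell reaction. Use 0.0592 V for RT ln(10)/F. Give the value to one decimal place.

36.8

Cathode: Ag⁺/Ag; anode: Co²⁺/Co. E°cell = +1.09 V, n = 2.
log K = nE°cell / 0.0592 = (2)(+1.09) / 0.0592 = 36.8.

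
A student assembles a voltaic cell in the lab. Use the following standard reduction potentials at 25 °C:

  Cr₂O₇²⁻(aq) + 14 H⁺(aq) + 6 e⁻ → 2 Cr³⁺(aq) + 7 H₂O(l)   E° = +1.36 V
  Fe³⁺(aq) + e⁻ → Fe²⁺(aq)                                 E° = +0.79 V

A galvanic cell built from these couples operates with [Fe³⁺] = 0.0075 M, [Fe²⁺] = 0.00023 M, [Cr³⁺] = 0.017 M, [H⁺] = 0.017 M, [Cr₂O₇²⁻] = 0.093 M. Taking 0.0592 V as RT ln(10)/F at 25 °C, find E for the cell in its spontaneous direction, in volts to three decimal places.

Cr₂O₇²⁻/Cr³⁺ is the cathode (higher E°), Fe³⁺/Fe²⁺ the anode: E°cell = +1.36 − (+0.79) = +0.57 V, n = 6.
Overall: Cr₂O₇²⁻(aq) + 14 H⁺(aq) + 6 Fe²⁺(aq) → 2 Cr³⁺(aq) + 7 H₂O(l) + 6 Fe³⁺(aq)
Q = [Cr³⁺]^2·[Fe³⁺]^6 / ([Cr₂O₇²⁻]·[H⁺]^14·[Fe²⁺]^6); log Q = 31.346.
E = E° − (0.0592/n) log Q = +0.57 − (0.0592/6)(31.346) = +0.261 V.

+0.261 V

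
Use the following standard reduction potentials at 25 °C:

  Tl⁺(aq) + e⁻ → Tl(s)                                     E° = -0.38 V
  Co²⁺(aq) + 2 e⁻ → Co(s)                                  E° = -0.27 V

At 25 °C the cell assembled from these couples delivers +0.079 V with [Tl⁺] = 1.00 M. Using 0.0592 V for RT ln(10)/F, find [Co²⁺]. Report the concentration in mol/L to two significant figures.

0.090 M

Co²⁺/Co is the cathode, Tl⁺/Tl the anode: E°cell = +0.11 V, n = 2.
Overall reaction: Co²⁺(aq) + 2 Tl(s) → Co(s) + 2 Tl⁺(aq); Q = [Tl⁺]^2/[Co²⁺]^1.
From E = E° − (0.0592/n) log Q: log Q = (E° − E)·n/0.0592 = (+0.11 − (+0.079))·2/0.0592 = 1.0473.
So 1·log[Co²⁺] = 2·log(1) − log Q = 0.0000 − (1.0473) = -1.0473; [Co²⁺] = 10^(-1.0473) ≈ 0.090 M.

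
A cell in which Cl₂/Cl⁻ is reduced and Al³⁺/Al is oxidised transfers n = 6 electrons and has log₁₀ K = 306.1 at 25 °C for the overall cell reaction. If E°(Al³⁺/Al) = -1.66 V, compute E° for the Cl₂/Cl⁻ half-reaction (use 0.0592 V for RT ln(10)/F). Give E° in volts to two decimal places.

+1.36 V

E°cell = (0.0592/n)·log K = (0.0592/6)(306.1) = +3.020 V.
Since Cl₂/Cl⁻ is the cathode and Al³⁺/Al the anode, E°cell = E°(Cl₂/Cl⁻) − E°(Al³⁺/Al).
So E°(Cl₂/Cl⁻) = E°cell + E°(Al³⁺/Al) = +3.020 + (-1.66) = +1.36 V.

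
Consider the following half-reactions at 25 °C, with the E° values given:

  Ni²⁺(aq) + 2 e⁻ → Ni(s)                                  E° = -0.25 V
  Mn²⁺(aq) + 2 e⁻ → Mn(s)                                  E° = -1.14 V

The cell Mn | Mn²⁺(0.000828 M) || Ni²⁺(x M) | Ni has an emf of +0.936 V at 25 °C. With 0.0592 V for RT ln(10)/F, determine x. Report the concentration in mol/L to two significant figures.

0.030 M

Ni²⁺/Ni is the cathode, Mn²⁺/Mn the anode: E°cell = +0.89 V, n = 2.
Overall reaction: Ni²⁺(aq) + Mn(s) → Ni(s) + Mn²⁺(aq); Q = [Mn²⁺]^1/[Ni²⁺]^1.
From E = E° − (0.0592/n) log Q: log Q = (E° − E)·n/0.0592 = (+0.89 − (+0.936))·2/0.0592 = -1.5541.
So 1·log[Ni²⁺] = 1·log(0.000828) − log Q = -3.0820 − (-1.5541) = -1.5279; [Ni²⁺] = 10^(-1.5279) ≈ 0.030 M.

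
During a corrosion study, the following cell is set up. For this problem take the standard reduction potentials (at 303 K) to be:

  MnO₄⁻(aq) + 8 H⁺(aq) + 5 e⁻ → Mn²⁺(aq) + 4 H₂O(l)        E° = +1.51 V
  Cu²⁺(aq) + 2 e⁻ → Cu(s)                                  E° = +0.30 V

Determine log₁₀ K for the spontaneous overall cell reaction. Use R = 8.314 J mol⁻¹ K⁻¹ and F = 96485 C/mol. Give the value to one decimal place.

Cathode: MnO₄⁻/Mn²⁺; anode: Cu²⁺/Cu. E°cell = (+1.51) − (+0.30) = +1.21 V, with n = 10.
ΔG° = −nFE° = −RT ln K, so ln K = nFE°/(RT) = (10)(96485)(+1.21) / ((8.314)(303)) = 463.439.
log₁₀ K = 463.439 / ln 10 = 201.3.

201.3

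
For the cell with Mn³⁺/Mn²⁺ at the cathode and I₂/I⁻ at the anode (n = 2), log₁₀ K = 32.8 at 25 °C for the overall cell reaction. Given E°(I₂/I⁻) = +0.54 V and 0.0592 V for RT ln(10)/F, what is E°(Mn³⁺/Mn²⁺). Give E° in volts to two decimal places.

E°cell = (0.0592/n)·log K = (0.0592/2)(32.8) = +0.971 V.
Since Mn³⁺/Mn²⁺ is the cathode and I₂/I⁻ the anode, E°cell = E°(Mn³⁺/Mn²⁺) − E°(I₂/I⁻).
So E°(Mn³⁺/Mn²⁺) = E°cell + E°(I₂/I⁻) = +0.971 + (+0.54) = +1.51 V.

+1.51 V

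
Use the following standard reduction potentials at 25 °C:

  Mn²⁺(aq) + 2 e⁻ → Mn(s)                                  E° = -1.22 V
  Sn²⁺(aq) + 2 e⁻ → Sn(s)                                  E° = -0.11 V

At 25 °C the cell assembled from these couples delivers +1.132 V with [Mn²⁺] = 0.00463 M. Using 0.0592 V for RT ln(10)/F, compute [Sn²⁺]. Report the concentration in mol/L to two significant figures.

0.026 M

Sn²⁺/Sn is the cathode, Mn²⁺/Mn the anode: E°cell = +1.11 V, n = 2.
Overall reaction: Sn²⁺(aq) + Mn(s) → Sn(s) + Mn²⁺(aq); Q = [Mn²⁺]^1/[Sn²⁺]^1.
From E = E° − (0.0592/n) log Q: log Q = (E° − E)·n/0.0592 = (+1.11 − (+1.132))·2/0.0592 = -0.7432.
So 1·log[Sn²⁺] = 1·log(0.00463) − log Q = -2.3344 − (-0.7432) = -1.5912; [Sn²⁺] = 10^(-1.5912) ≈ 0.026 M.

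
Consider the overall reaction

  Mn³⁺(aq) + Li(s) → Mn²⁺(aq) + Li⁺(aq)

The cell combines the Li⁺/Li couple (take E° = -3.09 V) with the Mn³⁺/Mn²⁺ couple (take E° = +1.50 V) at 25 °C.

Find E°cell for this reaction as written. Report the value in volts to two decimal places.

+4.59 V

The Mn³⁺/Mn²⁺ couple has the higher reduction potential, so it is the cathode; Li⁺/Li is oxidised at the anode.
E°cell = E°(cathode) − E°(anode) = (+1.50) − (-3.09) = +4.59 V.
Since E°cell > 0, the reaction is spontaneous under standard conditions.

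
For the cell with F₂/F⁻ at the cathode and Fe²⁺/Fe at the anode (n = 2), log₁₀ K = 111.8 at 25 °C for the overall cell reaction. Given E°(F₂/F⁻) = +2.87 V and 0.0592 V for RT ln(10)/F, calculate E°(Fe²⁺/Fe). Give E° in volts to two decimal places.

-0.44 V

E°cell = (0.0592/n)·log K = (0.0592/2)(111.8) = +3.309 V.
Since F₂/F⁻ is the cathode and Fe²⁺/Fe the anode, E°cell = E°(F₂/F⁻) − E°(Fe²⁺/Fe).
So E°(Fe²⁺/Fe) = E°(F₂/F⁻) − E°cell = (+2.87) − (+3.309) = -0.44 V.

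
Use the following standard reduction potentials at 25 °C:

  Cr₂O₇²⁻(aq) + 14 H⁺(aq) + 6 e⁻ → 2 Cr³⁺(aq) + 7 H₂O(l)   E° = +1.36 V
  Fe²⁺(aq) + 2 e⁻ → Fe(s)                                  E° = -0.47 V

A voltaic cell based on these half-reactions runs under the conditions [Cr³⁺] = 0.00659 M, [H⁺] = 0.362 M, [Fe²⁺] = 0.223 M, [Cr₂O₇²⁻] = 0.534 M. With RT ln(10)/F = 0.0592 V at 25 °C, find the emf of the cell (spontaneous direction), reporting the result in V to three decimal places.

Cr₂O₇²⁻/Cr³⁺ is the cathode (higher E°), Fe²⁺/Fe the anode: E°cell = +1.36 − (-0.47) = +1.83 V, n = 6.
Overall: Cr₂O₇²⁻(aq) + 14 H⁺(aq) + 3 Fe(s) → 2 Cr³⁺(aq) + 7 H₂O(l) + 3 Fe²⁺(aq)
Q = [Cr³⁺]^2·[Fe²⁺]^3 / ([Cr₂O₇²⁻]·[H⁺]^14); log Q = 0.133.
E = E° − (0.0592/n) log Q = +1.83 − (0.0592/6)(0.133) = +1.829 V.

+1.829 V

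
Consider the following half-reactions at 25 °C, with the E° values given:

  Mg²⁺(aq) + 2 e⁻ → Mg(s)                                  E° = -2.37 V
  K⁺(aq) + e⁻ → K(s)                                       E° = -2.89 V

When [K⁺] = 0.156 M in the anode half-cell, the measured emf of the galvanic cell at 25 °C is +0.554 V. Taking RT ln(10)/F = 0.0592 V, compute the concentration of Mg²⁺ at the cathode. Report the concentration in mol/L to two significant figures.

0.34 M

Mg²⁺/Mg is the cathode, K⁺/K the anode: E°cell = +0.52 V, n = 2.
Overall reaction: Mg²⁺(aq) + 2 K(s) → Mg(s) + 2 K⁺(aq); Q = [K⁺]^2/[Mg²⁺]^1.
From E = E° − (0.0592/n) log Q: log Q = (E° − E)·n/0.0592 = (+0.52 − (+0.554))·2/0.0592 = -1.1486.
So 1·log[Mg²⁺] = 2·log(0.156) − log Q = -1.6138 − (-1.1486) = -0.4652; [Mg²⁺] = 10^(-0.4652) ≈ 0.34 M.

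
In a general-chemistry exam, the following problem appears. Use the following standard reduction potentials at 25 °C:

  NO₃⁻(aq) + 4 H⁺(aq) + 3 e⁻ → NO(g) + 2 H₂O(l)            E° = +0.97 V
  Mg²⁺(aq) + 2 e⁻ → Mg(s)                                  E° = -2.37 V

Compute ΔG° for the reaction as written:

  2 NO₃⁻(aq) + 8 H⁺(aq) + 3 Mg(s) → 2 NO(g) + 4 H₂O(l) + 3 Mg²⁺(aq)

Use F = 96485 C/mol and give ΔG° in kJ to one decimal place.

As written, NO₃⁻/NO is reduced (cathode) and Mg²⁺/Mg is oxidised (anode), so E°cell = (+0.97) − (-2.37) = +3.34 V.
Balancing electrons gives n = 6.
ΔG° = −nFE° = −(6)(96485)(+3.34) = -1,933,559 J = -1933.6 kJ.

-1933.6 kJ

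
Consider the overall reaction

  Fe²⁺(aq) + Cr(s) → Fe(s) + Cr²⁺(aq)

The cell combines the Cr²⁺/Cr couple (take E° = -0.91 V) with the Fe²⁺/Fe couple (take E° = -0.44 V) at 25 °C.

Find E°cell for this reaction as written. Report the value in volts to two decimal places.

+0.47 V

The Fe²⁺/Fe couple has the higher reduction potential, so it is the cathode; Cr²⁺/Cr is oxidised at the anode.
E°cell = E°(cathode) − E°(anode) = (-0.44) − (-0.91) = +0.47 V.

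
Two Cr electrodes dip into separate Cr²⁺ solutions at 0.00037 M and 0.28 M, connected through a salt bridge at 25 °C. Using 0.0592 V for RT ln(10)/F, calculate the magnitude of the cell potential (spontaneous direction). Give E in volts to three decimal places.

+0.085 V

For a concentration cell E°cell = 0. The 0.28 M side is the cathode (reduction is favoured where [Cr²⁺] is higher).
With n = 2, E = −(0.0592/2) log([Cr²⁺]ₐₙ/[Cr²⁺]꜀ₐₜ) = −(0.0592/2) log(0.00037/0.28) = −(0.0592/2)(-2.879) = +0.085 V.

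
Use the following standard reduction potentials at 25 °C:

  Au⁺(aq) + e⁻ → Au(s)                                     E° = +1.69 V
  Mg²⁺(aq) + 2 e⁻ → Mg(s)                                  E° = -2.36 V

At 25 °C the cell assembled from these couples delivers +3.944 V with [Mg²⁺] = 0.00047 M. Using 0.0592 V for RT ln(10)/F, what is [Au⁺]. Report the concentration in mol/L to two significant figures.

0.00035 M

Au⁺/Au is the cathode, Mg²⁺/Mg the anode: E°cell = +4.05 V, n = 2.
Overall reaction: 2 Au⁺(aq) + Mg(s) → 2 Au(s) + Mg²⁺(aq); Q = [Mg²⁺]^1/[Au⁺]^2.
From E = E° − (0.0592/n) log Q: log Q = (E° − E)·n/0.0592 = (+4.05 − (+3.944))·2/0.0592 = 3.5811.
So 2·log[Au⁺] = 1·log(0.00047) − log Q = -3.3279 − (3.5811) = -6.9090; log[Au⁺] = -6.9090 / 2 = -3.4545; [Au⁺] = 10^(-3.4545) ≈ 0.00035 M.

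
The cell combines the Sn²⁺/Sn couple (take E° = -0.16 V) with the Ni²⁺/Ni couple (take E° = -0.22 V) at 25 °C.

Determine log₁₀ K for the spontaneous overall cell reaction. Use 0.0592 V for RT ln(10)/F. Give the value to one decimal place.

Cathode: Sn²⁺/Sn; anode: Ni²⁺/Ni. E°cell = +0.06 V, n = 2.
log K = nE°cell / 0.0592 = (2)(+0.06) / 0.0592 = 2.0.

2.0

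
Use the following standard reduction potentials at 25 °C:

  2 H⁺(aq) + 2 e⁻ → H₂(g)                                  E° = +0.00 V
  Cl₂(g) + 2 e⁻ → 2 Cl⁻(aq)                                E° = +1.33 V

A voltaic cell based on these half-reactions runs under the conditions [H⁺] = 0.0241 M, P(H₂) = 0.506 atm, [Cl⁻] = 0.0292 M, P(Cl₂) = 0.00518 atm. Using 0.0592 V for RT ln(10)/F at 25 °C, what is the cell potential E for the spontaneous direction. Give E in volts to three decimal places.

+1.440 V

Cl₂/Cl⁻ is the cathode (higher E°), H⁺/H₂ the anode: E°cell = +1.33 − (+0.00) = +1.33 V, n = 2.
Overall: Cl₂(g) + H₂(g) → 2 Cl⁻(aq) + 2 H⁺(aq)
Q = [Cl⁻]^2·[H⁺]^2 / (P(Cl₂)·P(H₂)); log Q = -3.724.
E = E° − (0.0592/n) log Q = +1.33 − (0.0592/2)(-3.724) = +1.440 V.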